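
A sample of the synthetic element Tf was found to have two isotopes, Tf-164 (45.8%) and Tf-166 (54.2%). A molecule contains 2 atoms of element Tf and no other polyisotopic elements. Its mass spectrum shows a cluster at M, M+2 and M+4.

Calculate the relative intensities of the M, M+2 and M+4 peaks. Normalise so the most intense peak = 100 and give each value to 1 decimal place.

42.3 : 100.0 : 59.2

Expanding (0.458 + 0.542)^2:
P(M) = 0.458^2 = 0.209764
P(M+2) = 2 × 0.458^1 × 0.542^1 = 0.496472
P(M+4) = 0.542^2 = 0.293764
The M+2 peak is largest (0.496472); scaling to 100 gives 42.3 : 100.0 : 59.2.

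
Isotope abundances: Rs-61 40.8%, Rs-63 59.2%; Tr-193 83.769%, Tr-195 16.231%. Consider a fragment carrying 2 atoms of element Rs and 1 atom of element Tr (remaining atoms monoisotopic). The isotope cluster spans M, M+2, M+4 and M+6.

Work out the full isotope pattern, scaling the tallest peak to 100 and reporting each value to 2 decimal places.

Element Rs pattern (n=2): 0.166464 : 0.483072 : 0.350464
Element Tr pattern (n=1): 0.83769 : 0.16231
Convolve the two distributions (both contribute in 2-u steps):
  M: 0.166464×0.83769 = 0.139445
  M+2: 0.166464×0.16231 + 0.483072×0.83769 = 0.431683
  M+4: 0.483072×0.16231 + 0.350464×0.83769 = 0.371988
  M+6: 0.350464×0.16231 = 0.056884
Scale to base peak (0.431683) = 100: 32.30 : 100.00 : 86.17 : 13.18

32.30 : 100.00 : 86.17 : 13.18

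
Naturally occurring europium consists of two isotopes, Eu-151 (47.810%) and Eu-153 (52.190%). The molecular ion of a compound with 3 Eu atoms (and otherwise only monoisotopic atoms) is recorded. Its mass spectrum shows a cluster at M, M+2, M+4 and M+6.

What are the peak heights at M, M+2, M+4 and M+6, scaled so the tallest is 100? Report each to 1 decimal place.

The 3 Eu atoms are independent, so intensities follow the terms of (0.47810 + 0.52190)^3.
P(M) = 0.47810^3 = 0.109284
P(M+2) = 3 × 0.47810^2 × 0.52190^1 = 0.357887
P(M+4) = 3 × 0.47810^1 × 0.52190^2 = 0.390674
P(M+6) = 0.52190^3 = 0.142155
The M+4 peak is largest (0.390674); scaling to 100 gives 28.0 : 91.6 : 100.0 : 36.4.

28.0 : 91.6 : 100.0 : 36.4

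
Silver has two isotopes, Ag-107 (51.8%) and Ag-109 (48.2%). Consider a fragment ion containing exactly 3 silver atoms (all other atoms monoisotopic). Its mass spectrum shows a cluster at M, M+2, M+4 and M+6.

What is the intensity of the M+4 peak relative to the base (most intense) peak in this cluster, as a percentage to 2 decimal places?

93.05%

Term probabilities: M 0.1390, M+2 0.3880, M+4 0.3610, M+6 0.1120. Base peak = M+2.
P(M+2) = C(3,1) × 0.518^2 × 0.482^1 = 3 × 0.268324 × 0.4820 = 0.387997 (base)
P(M+4) = C(3,2) × 0.518^1 × 0.482^2 = 3 × 0.5180 × 0.232324 = 0.361031
Relative intensity = 0.361031 / 0.387997 × 100 = 93.05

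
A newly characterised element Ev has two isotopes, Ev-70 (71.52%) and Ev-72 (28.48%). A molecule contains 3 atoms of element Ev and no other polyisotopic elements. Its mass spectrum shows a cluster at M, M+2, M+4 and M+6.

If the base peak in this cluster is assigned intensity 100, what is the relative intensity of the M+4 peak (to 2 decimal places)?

39.82

Binomial terms of (0.7152 + 0.2848)^3: M 0.3658, M+2 0.4370, M+4 0.1740, M+6 0.0231 → M+2 is the base peak.
P(M+2) = C(3,1) × 0.7152^2 × 0.2848^1 = 3 × 0.51151104 × 0.2848 = 0.437035 (base)
P(M+4) = C(3,2) × 0.7152^1 × 0.2848^2 = 3 × 0.7152 × 0.08111104 = 0.174032
Relative intensity = 0.174032 / 0.437035 × 100 = 39.82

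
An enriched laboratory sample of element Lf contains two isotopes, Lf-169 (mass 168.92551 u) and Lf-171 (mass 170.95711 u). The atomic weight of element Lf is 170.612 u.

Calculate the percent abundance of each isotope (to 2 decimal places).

Lf-169: 16.99%, Lf-171: 83.01%

Let x be the fractional abundance of Lf-169; then Lf-171 has abundance 1 − x.
168.92551·x + 170.95711·(1 − x) = 170.612
(168.92551 − 170.95711)·x = 170.612 − 170.95711
x = -0.34511 / -2.03160 = 0.16987 → 16.99% Lf-169, 83.01% Lf-171.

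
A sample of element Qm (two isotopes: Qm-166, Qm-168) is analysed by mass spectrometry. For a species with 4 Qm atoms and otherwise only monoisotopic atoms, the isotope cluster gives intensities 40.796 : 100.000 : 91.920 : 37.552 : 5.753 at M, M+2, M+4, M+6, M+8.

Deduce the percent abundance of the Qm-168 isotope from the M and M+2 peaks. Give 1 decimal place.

If p is the fraction of Qm that is Qm-166, then I(M+2)/I(M) = [C(4,1)·p^3·(1−p)] / p^4 = 4·(1−p)/p = 100.000/40.796 = 2.4512
(1−p)/p = 2.4512/4 = 0.6128  ⇒  p = 1/(1 + 0.6128) = 0.6200
Qm-166: 62.0%, Qm-168: 38.0%.

38.0%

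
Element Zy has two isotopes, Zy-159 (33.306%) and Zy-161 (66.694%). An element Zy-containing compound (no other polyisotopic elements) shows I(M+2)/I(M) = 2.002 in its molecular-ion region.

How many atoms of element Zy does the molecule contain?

For n independent Zy atoms, I(M+2)/I(M) = n · (abundance Zy-161) / (abundance Zy-159) = n · 0.66694/0.33306.
n = 2.002 × 0.33306/0.66694 = 1.00 ≈ 1

1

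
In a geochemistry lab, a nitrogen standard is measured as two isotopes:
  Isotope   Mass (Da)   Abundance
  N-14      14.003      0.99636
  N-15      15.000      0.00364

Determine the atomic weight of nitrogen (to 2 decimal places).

14.01 Da

Average mass = Σ (abundance × isotope mass) = 0.99636 × 14.003 + 0.00364 × 15.000
= 13.9520 + 0.0546 = 14.0066 Da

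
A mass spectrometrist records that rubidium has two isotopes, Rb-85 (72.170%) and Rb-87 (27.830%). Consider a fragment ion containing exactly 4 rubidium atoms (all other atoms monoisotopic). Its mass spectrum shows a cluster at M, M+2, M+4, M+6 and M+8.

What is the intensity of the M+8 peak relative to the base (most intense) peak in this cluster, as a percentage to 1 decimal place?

1.4%

Binomial terms of (0.72170 + 0.27830)^4: M 0.2713, M+2 0.4184, M+4 0.2420, M+6 0.0622, M+8 0.0060 → M+2 is the base peak.
P(M+2) = C(4,1) × 0.72170^3 × 0.27830^1 = 4 × 0.37589809 × 0.2783 = 0.418450 (base)
P(M+8) = C(4,4) × 0.72170^0 × 0.27830^4 = 1 × 1.0000 × 0.00599864 = 0.005999
Relative intensity = 0.005999 / 0.418450 × 100 = 1.4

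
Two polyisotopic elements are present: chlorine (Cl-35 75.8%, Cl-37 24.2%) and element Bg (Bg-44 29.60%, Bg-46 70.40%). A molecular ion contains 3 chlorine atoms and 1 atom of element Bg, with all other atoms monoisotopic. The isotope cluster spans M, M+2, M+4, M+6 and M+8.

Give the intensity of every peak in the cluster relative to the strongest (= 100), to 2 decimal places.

Chlorine pattern (n=3): 0.43551951 : 0.41713346 : 0.13317454 : 0.01417249
Element Bg pattern (n=1): 0.2960 : 0.7040
Convolve the two distributions (both contribute in 2-u steps):
  M: 0.43551951×0.2960 = 0.128914
  M+2: 0.43551951×0.7040 + 0.41713346×0.2960 = 0.430077
  M+4: 0.41713346×0.7040 + 0.13317454×0.2960 = 0.333082
  M+6: 0.13317454×0.7040 + 0.01417249×0.2960 = 0.097950
  M+8: 0.01417249×0.7040 = 0.009977
Scale to base peak (0.430077) = 100: 29.97 : 100.00 : 77.45 : 22.77 : 2.32

29.97 : 100.00 : 77.45 : 22.77 : 2.32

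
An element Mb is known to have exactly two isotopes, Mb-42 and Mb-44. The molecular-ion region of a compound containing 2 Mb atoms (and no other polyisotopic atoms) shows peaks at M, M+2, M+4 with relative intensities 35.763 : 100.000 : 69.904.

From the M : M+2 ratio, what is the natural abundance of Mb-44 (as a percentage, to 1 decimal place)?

58.3%

Let p = fractional abundance of Mb-42. I(M+2)/I(M) = [C(2,1)·p^1·(1−p)] / p^2 = 2·(1−p)/p = 100.000/35.763 = 2.7962
(1−p)/p = 2.7962/2 = 1.3981  ⇒  p = 1/(1 + 1.3981) = 0.4170
Mb-42: 41.7%, Mb-44: 58.3%.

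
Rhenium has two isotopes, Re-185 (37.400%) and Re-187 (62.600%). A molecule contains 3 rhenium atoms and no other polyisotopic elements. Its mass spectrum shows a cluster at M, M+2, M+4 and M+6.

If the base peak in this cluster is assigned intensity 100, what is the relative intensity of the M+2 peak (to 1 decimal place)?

Term probabilities: M 0.0523, M+2 0.2627, M+4 0.4397, M+6 0.2453. Base peak = M+4.
P(M+4) = C(3,2) × 0.37400^1 × 0.62600^2 = 3 × 0.3740 × 0.391876 = 0.439685 (base)
P(M+2) = C(3,1) × 0.37400^2 × 0.62600^1 = 3 × 0.139876 × 0.6260 = 0.262687
Relative intensity = 0.262687 / 0.439685 × 100 = 59.7

59.7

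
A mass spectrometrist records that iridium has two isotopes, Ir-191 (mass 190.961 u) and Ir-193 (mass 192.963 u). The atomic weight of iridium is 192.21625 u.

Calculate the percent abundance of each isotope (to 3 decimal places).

With x = fraction of Ir-191 (so Ir-193 is 1 − x):
190.961·x + 192.963·(1 − x) = 192.21625
(190.961 − 192.963)·x = 192.21625 − 192.963
x = -0.74675 / -2.002 = 0.37300 → 37.300% Ir-191, 62.700% Ir-193.

Ir-191: 37.300%, Ir-193: 62.700%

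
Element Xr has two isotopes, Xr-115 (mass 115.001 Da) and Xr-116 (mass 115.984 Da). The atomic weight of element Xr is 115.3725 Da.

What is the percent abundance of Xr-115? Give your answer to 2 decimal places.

62.21%

Writing the weighted mean with unknown fraction x of Xr-115:
115.001·x + 115.984·(1 − x) = 115.3725
(115.001 − 115.984)·x = 115.3725 − 115.984
x = -0.6115 / -0.983 = 0.62208 → 62.21% Xr-115, 37.79% Xr-116.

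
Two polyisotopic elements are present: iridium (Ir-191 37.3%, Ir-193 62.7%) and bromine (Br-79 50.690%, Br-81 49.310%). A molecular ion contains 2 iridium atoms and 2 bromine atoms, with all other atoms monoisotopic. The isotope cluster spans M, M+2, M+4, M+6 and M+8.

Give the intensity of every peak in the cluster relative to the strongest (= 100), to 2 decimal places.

9.70 : 51.47 : 100.00 : 84.16 : 25.93

Iridium pattern (n=2): 0.139129 : 0.467742 : 0.393129
Bromine pattern (n=2): 0.25694761 : 0.49990478 : 0.24314761
Convolve the two distributions (both contribute in 2-u steps):
  M: 0.139129×0.25694761 = 0.035749
  M+2: 0.139129×0.49990478 + 0.467742×0.25694761 = 0.189736
  M+4: 0.139129×0.24314761 + 0.467742×0.49990478 + 0.393129×0.25694761 = 0.368669
  M+6: 0.467742×0.24314761 + 0.393129×0.49990478 = 0.310257
  M+8: 0.393129×0.24314761 = 0.095588
Scale to base peak (0.368669) = 100: 9.70 : 51.47 : 100.00 : 84.16 : 25.93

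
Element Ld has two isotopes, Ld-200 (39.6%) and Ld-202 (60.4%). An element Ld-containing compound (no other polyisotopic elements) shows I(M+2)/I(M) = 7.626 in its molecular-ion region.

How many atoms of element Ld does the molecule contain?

With n Ld atoms, P(M+2)/P(M) = C(n,1)·p^(n−1)q / p^n = n·q/p = n · 0.604/0.396.
n = 7.626 × 0.396/0.604 = 5.00 ≈ 5

5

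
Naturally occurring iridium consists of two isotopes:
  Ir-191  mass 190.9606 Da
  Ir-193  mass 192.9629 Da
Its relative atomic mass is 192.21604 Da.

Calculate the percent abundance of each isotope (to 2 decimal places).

Let x be the fractional abundance of Ir-191; then Ir-193 has abundance 1 − x.
190.9606·x + 192.9629·(1 − x) = 192.21604
(190.9606 − 192.9629)·x = 192.21604 − 192.9629
x = -0.74686 / -2.0023 = 0.37300 → 37.30% Ir-191, 62.70% Ir-193.

Ir-191: 37.30%, Ir-193: 62.70%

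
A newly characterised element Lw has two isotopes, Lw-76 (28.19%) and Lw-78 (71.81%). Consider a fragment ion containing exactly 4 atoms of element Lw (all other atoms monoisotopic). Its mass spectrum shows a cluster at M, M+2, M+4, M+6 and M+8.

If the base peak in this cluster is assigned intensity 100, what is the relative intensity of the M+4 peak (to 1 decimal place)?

58.9

(0.2819 + 0.7181)^4 gives M 0.0063, M+2 0.0643, M+4 0.2459, M+6 0.4176, M+8 0.2659; the largest is M+6.
P(M+6) = C(4,3) × 0.2819^1 × 0.7181^3 = 4 × 0.2819 × 0.37030091 = 0.417551 (base)
P(M+4) = C(4,2) × 0.2819^2 × 0.7181^2 = 6 × 0.07946761 × 0.51566761 = 0.245873
Relative intensity = 0.245873 / 0.417551 × 100 = 58.9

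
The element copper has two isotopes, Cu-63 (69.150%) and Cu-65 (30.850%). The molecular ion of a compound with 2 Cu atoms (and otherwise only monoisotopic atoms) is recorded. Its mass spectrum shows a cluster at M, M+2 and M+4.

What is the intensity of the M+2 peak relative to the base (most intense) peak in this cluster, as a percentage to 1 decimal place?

(0.69150 + 0.30850)^2 gives M 0.4782, M+2 0.4267, M+4 0.0952; the largest is M.
P(M) = C(2,0) × 0.69150^2 × 0.30850^0 = 1 × 0.47817225 × 1.0000 = 0.478172 (base)
P(M+2) = C(2,1) × 0.69150^1 × 0.30850^1 = 2 × 0.6915 × 0.3085 = 0.426656
Relative intensity = 0.426656 / 0.478172 × 100 = 89.2

89.2%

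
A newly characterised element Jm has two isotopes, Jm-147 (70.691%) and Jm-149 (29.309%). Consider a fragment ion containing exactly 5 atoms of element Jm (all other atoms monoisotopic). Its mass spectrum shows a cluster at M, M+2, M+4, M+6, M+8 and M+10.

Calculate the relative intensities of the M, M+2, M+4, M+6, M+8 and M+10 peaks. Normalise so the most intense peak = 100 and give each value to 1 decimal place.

48.2 : 100.0 : 82.9 : 34.4 : 7.1 : 0.6

Each Jm atom is independently Jm-147 (p = 0.70691) or Jm-149 (q = 0.29309); the cluster is the binomial expansion (p + q)^5.
P(M) = 0.70691^5 = 0.176531
P(M+2) = 5 × 0.70691^4 × 0.29309^1 = 0.365955
P(M+4) = 10 × 0.70691^3 × 0.29309^2 = 0.303455
P(M+6) = 10 × 0.70691^2 × 0.29309^3 = 0.125815
P(M+8) = 5 × 0.70691^1 × 0.29309^4 = 0.026082
P(M+10) = 0.29309^5 = 0.002163
The M+2 peak is largest (0.365955); scaling to 100 gives 48.2 : 100.0 : 82.9 : 34.4 : 7.1 : 0.6.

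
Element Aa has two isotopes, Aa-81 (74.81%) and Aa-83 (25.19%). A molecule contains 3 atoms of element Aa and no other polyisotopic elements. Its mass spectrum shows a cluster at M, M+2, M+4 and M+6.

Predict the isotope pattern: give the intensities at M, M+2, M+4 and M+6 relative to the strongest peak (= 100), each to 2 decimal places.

98.99 : 100.00 : 33.67 : 3.78

The 3 Aa atoms are independent, so intensities follow the terms of (0.7481 + 0.2519)^3.
P(M) = 0.7481^3 = 0.418677
P(M+2) = 3 × 0.7481^2 × 0.2519^1 = 0.422930
P(M+4) = 3 × 0.7481^1 × 0.2519^2 = 0.142409
P(M+6) = 0.2519^3 = 0.015984
The M+2 peak is largest (0.422930); scaling to 100 gives 98.99 : 100.00 : 33.67 : 3.78.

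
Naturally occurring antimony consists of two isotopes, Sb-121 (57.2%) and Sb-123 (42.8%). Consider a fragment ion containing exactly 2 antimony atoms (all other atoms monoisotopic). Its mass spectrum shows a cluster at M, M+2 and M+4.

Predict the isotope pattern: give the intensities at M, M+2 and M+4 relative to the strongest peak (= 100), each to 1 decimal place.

66.8 : 100.0 : 37.4

Expanding (0.572 + 0.428)^2:
P(M) = 0.572^2 = 0.327184
P(M+2) = 2 × 0.572^1 × 0.428^1 = 0.489632
P(M+4) = 0.428^2 = 0.183184
The M+2 peak is largest (0.489632); scaling to 100 gives 66.8 : 100.0 : 37.4.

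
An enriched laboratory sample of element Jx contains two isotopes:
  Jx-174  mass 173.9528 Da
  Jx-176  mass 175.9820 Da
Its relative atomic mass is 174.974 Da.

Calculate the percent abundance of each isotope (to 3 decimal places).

Jx-174: 49.675%, Jx-176: 50.325%

Writing the weighted mean with unknown fraction x of Jx-174:
173.9528·x + 175.9820·(1 − x) = 174.974
(173.9528 − 175.9820)·x = 174.974 − 175.9820
x = -1.0080 / -2.0292 = 0.49675 → 49.675% Jx-174, 50.325% Jx-176.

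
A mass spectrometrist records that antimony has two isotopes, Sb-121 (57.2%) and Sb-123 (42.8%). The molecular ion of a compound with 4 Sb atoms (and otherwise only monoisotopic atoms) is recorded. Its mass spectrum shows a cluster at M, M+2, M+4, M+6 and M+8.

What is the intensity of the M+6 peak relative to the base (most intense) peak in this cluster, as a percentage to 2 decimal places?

Term probabilities: M 0.1070, M+2 0.3204, M+4 0.3596, M+6 0.1794, M+8 0.0336. Base peak = M+4.
P(M+4) = C(4,2) × 0.572^2 × 0.428^2 = 6 × 0.327184 × 0.183184 = 0.359609 (base)
P(M+6) = C(4,3) × 0.572^1 × 0.428^3 = 4 × 0.5720 × 0.07840275 = 0.179385
Relative intensity = 0.179385 / 0.359609 × 100 = 49.88

49.88%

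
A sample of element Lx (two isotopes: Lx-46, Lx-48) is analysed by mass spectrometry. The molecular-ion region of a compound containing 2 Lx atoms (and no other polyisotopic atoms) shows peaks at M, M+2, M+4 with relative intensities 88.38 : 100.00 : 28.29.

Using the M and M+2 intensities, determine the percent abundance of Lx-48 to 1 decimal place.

Let p = fractional abundance of Lx-46. I(M+2)/I(M) = [C(2,1)·p^1·(1−p)] / p^2 = 2·(1−p)/p = 100.00/88.38 = 1.1315
(1−p)/p = 1.1315/2 = 0.5657  ⇒  p = 1/(1 + 0.5657) = 0.6387
Lx-46: 63.9%, Lx-48: 36.1%.

36.1%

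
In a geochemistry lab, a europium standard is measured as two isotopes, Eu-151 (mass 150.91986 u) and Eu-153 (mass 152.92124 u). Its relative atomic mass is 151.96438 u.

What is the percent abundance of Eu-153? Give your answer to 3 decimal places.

52.190%

Let x be the fractional abundance of Eu-151; then Eu-153 has abundance 1 − x.
150.91986·x + 152.92124·(1 − x) = 151.96438
(150.91986 − 152.92124)·x = 151.96438 − 152.92124
x = -0.95686 / -2.00138 = 0.47810 → 47.810% Eu-151, 52.190% Eu-153.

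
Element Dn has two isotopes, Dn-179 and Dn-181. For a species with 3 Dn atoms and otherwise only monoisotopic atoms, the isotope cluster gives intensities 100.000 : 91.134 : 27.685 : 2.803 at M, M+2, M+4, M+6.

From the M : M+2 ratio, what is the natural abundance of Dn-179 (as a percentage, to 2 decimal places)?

If p is the fraction of Dn that is Dn-179, then I(M+2)/I(M) = [C(3,1)·p^2·(1−p)] / p^3 = 3·(1−p)/p = 91.134/100.000 = 0.9113
(1−p)/p = 0.9113/3 = 0.3038  ⇒  p = 1/(1 + 0.3038) = 0.7670
Dn-179: 76.70%, Dn-181: 23.30%.

76.70%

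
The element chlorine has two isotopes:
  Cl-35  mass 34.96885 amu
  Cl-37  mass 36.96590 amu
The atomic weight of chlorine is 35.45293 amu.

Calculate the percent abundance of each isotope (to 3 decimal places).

Let x be the fractional abundance of Cl-35; then Cl-37 has abundance 1 − x.
34.96885·x + 36.96590·(1 − x) = 35.45293
(34.96885 − 36.96590)·x = 35.45293 − 36.96590
x = -1.51297 / -1.99705 = 0.75760 → 75.760% Cl-35, 24.240% Cl-37.

Cl-35: 75.760%, Cl-37: 24.240%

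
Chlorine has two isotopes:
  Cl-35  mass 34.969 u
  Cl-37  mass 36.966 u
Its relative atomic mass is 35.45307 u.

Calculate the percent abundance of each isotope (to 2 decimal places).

Cl-35: 75.76%, Cl-37: 24.24%

Let x be the fractional abundance of Cl-35; then Cl-37 has abundance 1 − x.
34.969·x + 36.966·(1 − x) = 35.45307
(34.969 − 36.966)·x = 35.45307 − 36.966
x = -1.51293 / -1.997 = 0.75760 → 75.76% Cl-35, 24.24% Cl-37.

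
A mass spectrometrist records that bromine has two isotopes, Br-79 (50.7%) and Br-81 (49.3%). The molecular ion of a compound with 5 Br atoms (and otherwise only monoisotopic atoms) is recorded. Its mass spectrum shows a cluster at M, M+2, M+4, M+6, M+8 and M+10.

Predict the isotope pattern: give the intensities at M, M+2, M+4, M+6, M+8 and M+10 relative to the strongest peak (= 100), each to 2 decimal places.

10.58 : 51.42 : 100.00 : 97.24 : 47.28 : 9.19

Each Br atom is independently Br-79 (p = 0.507) or Br-81 (q = 0.493); the cluster is the binomial expansion (p + q)^5.
P(M) = 0.507^5 = 0.033500
P(M+2) = 5 × 0.507^4 × 0.493^1 = 0.162873
P(M+4) = 10 × 0.507^3 × 0.493^2 = 0.316751
P(M+6) = 10 × 0.507^2 × 0.493^3 = 0.308004
P(M+8) = 5 × 0.507^1 × 0.493^4 = 0.149750
P(M+10) = 0.493^5 = 0.029123
The M+4 peak is largest (0.316751); scaling to 100 gives 10.58 : 51.42 : 100.00 : 97.24 : 47.28 : 9.19.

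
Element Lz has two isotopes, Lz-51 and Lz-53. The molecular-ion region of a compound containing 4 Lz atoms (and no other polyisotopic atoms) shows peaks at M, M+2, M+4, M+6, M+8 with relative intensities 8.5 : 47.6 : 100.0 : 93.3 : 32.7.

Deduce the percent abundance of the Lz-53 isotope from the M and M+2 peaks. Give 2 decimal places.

Write p for the Lz-51 fraction. I(M+2)/I(M) = [C(4,1)·p^3·(1−p)] / p^4 = 4·(1−p)/p = 47.6/8.5 = 5.6000
(1−p)/p = 5.6000/4 = 1.4000  ⇒  p = 1/(1 + 1.4000) = 0.4167
Lz-51: 41.67%, Lz-53: 58.33%.

58.33%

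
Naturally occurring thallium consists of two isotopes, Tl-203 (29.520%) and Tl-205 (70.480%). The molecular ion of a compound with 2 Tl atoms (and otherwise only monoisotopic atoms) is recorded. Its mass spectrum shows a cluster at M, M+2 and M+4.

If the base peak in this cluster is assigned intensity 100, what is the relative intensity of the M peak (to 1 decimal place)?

Term probabilities: M 0.0871, M+2 0.4161, M+4 0.4967. Base peak = M+4.
P(M+4) = C(2,2) × 0.29520^0 × 0.70480^2 = 1 × 1.0000 × 0.49674304 = 0.496743 (base)
P(M) = C(2,0) × 0.29520^2 × 0.70480^0 = 1 × 0.08714304 × 1.0000 = 0.087143
Relative intensity = 0.087143 / 0.496743 × 100 = 17.5

17.5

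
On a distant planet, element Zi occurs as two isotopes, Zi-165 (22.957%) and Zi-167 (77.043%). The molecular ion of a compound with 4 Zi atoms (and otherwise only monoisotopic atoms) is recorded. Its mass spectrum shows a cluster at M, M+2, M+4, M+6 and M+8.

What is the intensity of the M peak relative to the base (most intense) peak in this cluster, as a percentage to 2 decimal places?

Term probabilities: M 0.0028, M+2 0.0373, M+4 0.1877, M+6 0.4199, M+8 0.3523. Base peak = M+6.
P(M+6) = C(4,3) × 0.22957^1 × 0.77043^3 = 4 × 0.22957 × 0.45729827 = 0.419928 (base)
P(M) = C(4,0) × 0.22957^4 × 0.77043^0 = 1 × 0.00277754 × 1.0000 = 0.002778
Relative intensity = 0.002778 / 0.419928 × 100 = 0.66

0.66%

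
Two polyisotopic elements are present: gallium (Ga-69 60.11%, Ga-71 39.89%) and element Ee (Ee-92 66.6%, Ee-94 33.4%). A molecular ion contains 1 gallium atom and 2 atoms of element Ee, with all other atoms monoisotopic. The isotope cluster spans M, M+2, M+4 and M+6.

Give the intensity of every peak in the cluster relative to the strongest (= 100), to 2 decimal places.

60.00 : 100.00 : 55.03 : 10.01

Gallium pattern (n=1): 0.6011 : 0.3989
Element Ee pattern (n=2): 0.443556 : 0.444888 : 0.111556
Convolve the two distributions (both contribute in 2-u steps):
  M: 0.6011×0.443556 = 0.266622
  M+2: 0.6011×0.444888 + 0.3989×0.443556 = 0.444357
  M+4: 0.6011×0.111556 + 0.3989×0.444888 = 0.244522
  M+6: 0.3989×0.111556 = 0.044500
Scale to base peak (0.444357) = 100: 60.00 : 100.00 : 55.03 : 10.01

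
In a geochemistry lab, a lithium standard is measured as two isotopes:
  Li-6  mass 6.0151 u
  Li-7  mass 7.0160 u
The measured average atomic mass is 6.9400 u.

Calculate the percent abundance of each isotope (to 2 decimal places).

Li-6: 7.59%, Li-7: 92.41%

Let x be the fractional abundance of Li-6; then Li-7 has abundance 1 − x.
6.0151·x + 7.0160·(1 − x) = 6.9400
(6.0151 − 7.0160)·x = 6.9400 − 7.0160
x = -0.0760 / -1.0009 = 0.07593 → 7.59% Li-6, 92.41% Li-7.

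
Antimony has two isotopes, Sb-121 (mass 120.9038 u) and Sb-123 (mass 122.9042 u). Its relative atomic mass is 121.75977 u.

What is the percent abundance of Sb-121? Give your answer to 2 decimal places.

Writing the weighted mean with unknown fraction x of Sb-121:
120.9038·x + 122.9042·(1 − x) = 121.75977
(120.9038 − 122.9042)·x = 121.75977 − 122.9042
x = -1.14443 / -2.0004 = 0.57210 → 57.21% Sb-121, 42.79% Sb-123.

57.21%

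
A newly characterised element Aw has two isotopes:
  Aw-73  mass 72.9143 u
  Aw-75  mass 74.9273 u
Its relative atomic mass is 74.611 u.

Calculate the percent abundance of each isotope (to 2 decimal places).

Aw-73: 15.71%, Aw-75: 84.29%

Let x be the fractional abundance of Aw-73; then Aw-75 has abundance 1 − x.
72.9143·x + 74.9273·(1 − x) = 74.611
(72.9143 − 74.9273)·x = 74.611 − 74.9273
x = -0.3163 / -2.0130 = 0.15713 → 15.71% Aw-73, 84.29% Aw-75.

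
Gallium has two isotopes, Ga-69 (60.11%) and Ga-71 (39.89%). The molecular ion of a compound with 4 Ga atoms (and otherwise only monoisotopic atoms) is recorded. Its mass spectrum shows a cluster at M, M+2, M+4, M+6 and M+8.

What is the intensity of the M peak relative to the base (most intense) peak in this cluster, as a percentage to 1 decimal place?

(0.6011 + 0.3989)^4 gives M 0.1306, M+2 0.3465, M+4 0.3450, M+6 0.1526, M+8 0.0253; the largest is M+2.
P(M+2) = C(4,1) × 0.6011^3 × 0.3989^1 = 4 × 0.21719018 × 0.3989 = 0.346549 (base)
P(M) = C(4,0) × 0.6011^4 × 0.3989^0 = 1 × 0.13055302 × 1.0000 = 0.130553
Relative intensity = 0.130553 / 0.346549 × 100 = 37.7

37.7%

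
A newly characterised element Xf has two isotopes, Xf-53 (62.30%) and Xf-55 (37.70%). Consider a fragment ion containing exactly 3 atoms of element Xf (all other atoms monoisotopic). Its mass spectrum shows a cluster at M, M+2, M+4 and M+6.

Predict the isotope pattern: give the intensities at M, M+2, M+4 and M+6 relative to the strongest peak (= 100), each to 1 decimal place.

Expanding (0.6230 + 0.3770)^3:
P(M) = 0.6230^3 = 0.241804
P(M+2) = 3 × 0.6230^2 × 0.3770^1 = 0.438974
P(M+4) = 3 × 0.6230^1 × 0.3770^2 = 0.265639
P(M+6) = 0.3770^3 = 0.053583
The M+2 peak is largest (0.438974); scaling to 100 gives 55.1 : 100.0 : 60.5 : 12.2.

55.1 : 100.0 : 60.5 : 12.2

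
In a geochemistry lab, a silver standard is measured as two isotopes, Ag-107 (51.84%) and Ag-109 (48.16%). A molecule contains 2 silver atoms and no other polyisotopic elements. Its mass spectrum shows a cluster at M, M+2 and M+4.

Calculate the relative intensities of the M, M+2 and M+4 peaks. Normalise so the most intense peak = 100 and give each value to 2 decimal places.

The 2 Ag atoms are independent, so intensities follow the terms of (0.5184 + 0.4816)^2.
P(M) = 0.5184^2 = 0.268739
P(M+2) = 2 × 0.5184^1 × 0.4816^1 = 0.499323
P(M+4) = 0.4816^2 = 0.231939
The M+2 peak is largest (0.499323); scaling to 100 gives 53.82 : 100.00 : 46.45.

53.82 : 100.00 : 46.45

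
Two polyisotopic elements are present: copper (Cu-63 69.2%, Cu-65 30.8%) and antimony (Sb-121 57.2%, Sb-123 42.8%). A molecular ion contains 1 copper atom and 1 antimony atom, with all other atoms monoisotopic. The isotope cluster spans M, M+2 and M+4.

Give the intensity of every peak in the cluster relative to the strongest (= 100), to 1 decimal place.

83.8 : 100.0 : 27.9

Copper pattern (n=1): 0.6920 : 0.3080
Antimony pattern (n=1): 0.5720 : 0.4280
Convolve the two distributions (both contribute in 2-u steps):
  M: 0.6920×0.5720 = 0.395824
  M+2: 0.6920×0.4280 + 0.3080×0.5720 = 0.472352
  M+4: 0.3080×0.4280 = 0.131824
Scale to base peak (0.472352) = 100: 83.8 : 100.0 : 27.9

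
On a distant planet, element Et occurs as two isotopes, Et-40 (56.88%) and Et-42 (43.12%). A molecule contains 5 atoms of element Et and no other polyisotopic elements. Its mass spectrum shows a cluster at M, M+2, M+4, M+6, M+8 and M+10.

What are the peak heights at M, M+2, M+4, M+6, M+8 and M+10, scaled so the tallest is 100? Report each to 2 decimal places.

17.40 : 65.96 : 100.00 : 75.81 : 28.73 : 4.36

Expanding (0.5688 + 0.4312)^5:
P(M) = 0.5688^5 = 0.059539
P(M+2) = 5 × 0.5688^4 × 0.4312^1 = 0.225677
P(M+4) = 10 × 0.5688^3 × 0.4312^2 = 0.342166
P(M+6) = 10 × 0.5688^2 × 0.4312^3 = 0.259391
P(M+8) = 5 × 0.5688^1 × 0.4312^4 = 0.098321
P(M+10) = 0.4312^5 = 0.014907
The M+4 peak is largest (0.342166); scaling to 100 gives 17.40 : 65.96 : 100.00 : 75.81 : 28.73 : 4.36.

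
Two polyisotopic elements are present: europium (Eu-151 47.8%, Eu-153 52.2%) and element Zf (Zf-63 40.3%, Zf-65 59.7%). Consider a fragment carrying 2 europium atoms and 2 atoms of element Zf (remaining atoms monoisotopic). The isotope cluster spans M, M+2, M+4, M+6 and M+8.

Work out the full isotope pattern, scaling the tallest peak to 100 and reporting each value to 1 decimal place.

Europium pattern (n=2): 0.228484 : 0.499032 : 0.272484
Element Zf pattern (n=2): 0.162409 : 0.481182 : 0.356409
Convolve the two distributions (both contribute in 2-u steps):
  M: 0.228484×0.162409 = 0.037108
  M+2: 0.228484×0.481182 + 0.499032×0.162409 = 0.190990
  M+4: 0.228484×0.356409 + 0.499032×0.481182 + 0.272484×0.162409 = 0.365813
  M+6: 0.499032×0.356409 + 0.272484×0.481182 = 0.308974
  M+8: 0.272484×0.356409 = 0.097116
Scale to base peak (0.365813) = 100: 10.1 : 52.2 : 100.0 : 84.5 : 26.5

10.1 : 52.2 : 100.0 : 84.5 : 26.5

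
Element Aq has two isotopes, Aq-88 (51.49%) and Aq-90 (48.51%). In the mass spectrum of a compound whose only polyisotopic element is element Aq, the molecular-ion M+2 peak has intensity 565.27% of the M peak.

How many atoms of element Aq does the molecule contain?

6

For n independent Aq atoms, I(M+2)/I(M) = n · (abundance Aq-90) / (abundance Aq-88) = n · 0.4851/0.5149.
n = 5.6527 × 0.5149/0.4851 = 6.00 ≈ 6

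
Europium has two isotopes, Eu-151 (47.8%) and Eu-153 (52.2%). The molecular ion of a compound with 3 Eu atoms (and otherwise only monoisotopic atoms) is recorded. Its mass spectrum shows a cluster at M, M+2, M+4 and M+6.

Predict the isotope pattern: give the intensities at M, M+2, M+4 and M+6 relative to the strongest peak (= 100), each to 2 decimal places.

27.95 : 91.57 : 100.00 : 36.40

Each Eu atom is independently Eu-151 (p = 0.478) or Eu-153 (q = 0.522); the cluster is the binomial expansion (p + q)^3.
P(M) = 0.478^3 = 0.109215
P(M+2) = 3 × 0.478^2 × 0.522^1 = 0.357806
P(M+4) = 3 × 0.478^1 × 0.522^2 = 0.390742
P(M+6) = 0.522^3 = 0.142237
The M+4 peak is largest (0.390742); scaling to 100 gives 27.95 : 91.57 : 100.00 : 36.40.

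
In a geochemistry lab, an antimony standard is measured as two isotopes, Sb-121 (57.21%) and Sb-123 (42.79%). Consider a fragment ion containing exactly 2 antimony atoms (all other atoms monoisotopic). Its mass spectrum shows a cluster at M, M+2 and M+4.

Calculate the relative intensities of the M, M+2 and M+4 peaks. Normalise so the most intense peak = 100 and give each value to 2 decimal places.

66.85 : 100.00 : 37.40

Expanding (0.5721 + 0.4279)^2:
P(M) = 0.5721^2 = 0.327298
P(M+2) = 2 × 0.5721^1 × 0.4279^1 = 0.489603
P(M+4) = 0.4279^2 = 0.183098
The M+2 peak is largest (0.489603); scaling to 100 gives 66.85 : 100.00 : 37.40.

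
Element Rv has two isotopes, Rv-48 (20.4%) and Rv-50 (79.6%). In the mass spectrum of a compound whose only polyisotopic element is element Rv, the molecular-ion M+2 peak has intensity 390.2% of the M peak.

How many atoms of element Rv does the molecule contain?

1

The M+2/M ratio from n Rv atoms is n · q/p = n · 0.796/0.204.
n = 3.902 × 0.204/0.796 = 1.00 ≈ 1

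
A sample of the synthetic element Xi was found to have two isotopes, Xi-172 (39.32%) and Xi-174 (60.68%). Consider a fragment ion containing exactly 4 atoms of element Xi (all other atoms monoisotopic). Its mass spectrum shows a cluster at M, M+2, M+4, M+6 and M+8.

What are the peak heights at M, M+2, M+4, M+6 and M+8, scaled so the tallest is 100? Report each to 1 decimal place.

6.8 : 42.0 : 97.2 : 100.0 : 38.6

Each Xi atom is independently Xi-172 (p = 0.3932) or Xi-174 (q = 0.6068); the cluster is the binomial expansion (p + q)^4.
P(M) = 0.3932^4 = 0.023903
P(M+2) = 4 × 0.3932^3 × 0.6068^1 = 0.147552
P(M+4) = 6 × 0.3932^2 × 0.6068^2 = 0.341562
P(M+6) = 4 × 0.3932^1 × 0.6068^3 = 0.351407
P(M+8) = 0.6068^4 = 0.135576
The M+6 peak is largest (0.351407); scaling to 100 gives 6.8 : 42.0 : 97.2 : 100.0 : 38.6.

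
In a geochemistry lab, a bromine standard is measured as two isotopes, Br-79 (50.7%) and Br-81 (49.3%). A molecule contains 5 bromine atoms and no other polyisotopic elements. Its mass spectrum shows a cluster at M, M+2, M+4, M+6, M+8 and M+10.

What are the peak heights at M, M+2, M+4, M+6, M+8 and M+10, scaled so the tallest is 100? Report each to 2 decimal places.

10.58 : 51.42 : 100.00 : 97.24 : 47.28 : 9.19

Expanding (0.507 + 0.493)^5:
P(M) = 0.507^5 = 0.033500
P(M+2) = 5 × 0.507^4 × 0.493^1 = 0.162873
P(M+4) = 10 × 0.507^3 × 0.493^2 = 0.316751
P(M+6) = 10 × 0.507^2 × 0.493^3 = 0.308004
P(M+8) = 5 × 0.507^1 × 0.493^4 = 0.149750
P(M+10) = 0.493^5 = 0.029123
The M+4 peak is largest (0.316751); scaling to 100 gives 10.58 : 51.42 : 100.00 : 97.24 : 47.28 : 9.19.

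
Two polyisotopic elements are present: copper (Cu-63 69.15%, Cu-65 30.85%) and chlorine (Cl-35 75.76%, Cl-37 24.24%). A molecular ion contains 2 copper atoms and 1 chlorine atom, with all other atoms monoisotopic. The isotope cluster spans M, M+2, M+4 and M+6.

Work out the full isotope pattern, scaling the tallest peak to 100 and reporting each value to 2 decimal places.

82.49 : 100.00 : 39.97 : 5.25

Copper pattern (n=2): 0.47817225 : 0.4266555 : 0.09517225
Chlorine pattern (n=1): 0.7576 : 0.2424
Convolve the two distributions (both contribute in 2-u steps):
  M: 0.47817225×0.7576 = 0.362263
  M+2: 0.47817225×0.2424 + 0.4266555×0.7576 = 0.439143
  M+4: 0.4266555×0.2424 + 0.09517225×0.7576 = 0.175524
  M+6: 0.09517225×0.2424 = 0.023070
Scale to base peak (0.439143) = 100: 82.49 : 100.00 : 39.97 : 5.25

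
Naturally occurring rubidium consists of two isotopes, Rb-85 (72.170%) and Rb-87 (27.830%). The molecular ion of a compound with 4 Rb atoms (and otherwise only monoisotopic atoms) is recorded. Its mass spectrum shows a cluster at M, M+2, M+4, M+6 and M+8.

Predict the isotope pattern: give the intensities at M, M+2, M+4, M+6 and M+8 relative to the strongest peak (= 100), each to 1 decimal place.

64.8 : 100.0 : 57.8 : 14.9 : 1.4

Expanding (0.72170 + 0.27830)^4:
P(M) = 0.72170^4 = 0.271286
P(M+2) = 4 × 0.72170^3 × 0.27830^1 = 0.418450
P(M+4) = 6 × 0.72170^2 × 0.27830^2 = 0.242042
P(M+6) = 4 × 0.72170^1 × 0.27830^3 = 0.062224
P(M+8) = 0.27830^4 = 0.005999
The M+2 peak is largest (0.418450); scaling to 100 gives 64.8 : 100.0 : 57.8 : 14.9 : 1.4.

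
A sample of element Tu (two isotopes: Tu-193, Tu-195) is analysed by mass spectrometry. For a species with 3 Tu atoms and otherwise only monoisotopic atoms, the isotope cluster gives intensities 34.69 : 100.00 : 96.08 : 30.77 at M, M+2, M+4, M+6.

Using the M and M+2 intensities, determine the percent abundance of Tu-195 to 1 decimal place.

If p is the fraction of Tu that is Tu-193, then I(M+2)/I(M) = [C(3,1)·p^2·(1−p)] / p^3 = 3·(1−p)/p = 100.00/34.69 = 2.8827
(1−p)/p = 2.8827/3 = 0.9609  ⇒  p = 1/(1 + 0.9609) = 0.5100
Tu-193: 51.0%, Tu-195: 49.0%.

49.0%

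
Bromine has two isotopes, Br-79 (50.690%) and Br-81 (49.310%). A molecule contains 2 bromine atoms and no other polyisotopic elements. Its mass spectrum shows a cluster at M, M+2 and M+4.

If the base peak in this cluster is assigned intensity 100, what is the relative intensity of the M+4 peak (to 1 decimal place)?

48.6

Term probabilities: M 0.2569, M+2 0.4999, M+4 0.2431. Base peak = M+2.
P(M+2) = C(2,1) × 0.50690^1 × 0.49310^1 = 2 × 0.5069 × 0.4931 = 0.499905 (base)
P(M+4) = C(2,2) × 0.50690^0 × 0.49310^2 = 1 × 1.0000 × 0.24314761 = 0.243148
Relative intensity = 0.243148 / 0.499905 × 100 = 48.6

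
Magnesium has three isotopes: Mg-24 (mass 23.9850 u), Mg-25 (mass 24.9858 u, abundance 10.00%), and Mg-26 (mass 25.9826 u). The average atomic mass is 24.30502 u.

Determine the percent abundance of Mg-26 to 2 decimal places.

11.01%

Let x and y be the fractions of Mg-24 and Mg-26. Then x + y = 1 − 0.1000 = 0.9000 and 23.9850x + 25.9826y = 24.30502 − 0.1000×24.9858 = 21.80644.
Substituting: 23.9850x + 25.9826(0.9000 − x) = 21.80644
(23.9850 − 25.9826)x = -1.5779  ⇒  x = 0.78990, y = 0.11010
Mg-24: 78.99%, Mg-26: 11.01%.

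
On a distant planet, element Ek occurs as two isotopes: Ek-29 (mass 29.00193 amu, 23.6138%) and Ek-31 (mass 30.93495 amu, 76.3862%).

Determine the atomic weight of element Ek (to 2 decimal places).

Average mass = Σ (abundance × isotope mass) = 0.236138 × 29.00193 + 0.763862 × 30.93495
= 6.848458 + 23.630033 = 30.478491 amu

30.48 amu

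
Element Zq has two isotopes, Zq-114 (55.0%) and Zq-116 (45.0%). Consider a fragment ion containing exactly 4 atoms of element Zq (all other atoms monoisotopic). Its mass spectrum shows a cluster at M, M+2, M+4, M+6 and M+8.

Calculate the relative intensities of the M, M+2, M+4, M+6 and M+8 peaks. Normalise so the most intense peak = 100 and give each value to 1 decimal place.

24.9 : 81.5 : 100.0 : 54.5 : 11.2

The 4 Zq atoms are independent, so intensities follow the terms of (0.550 + 0.450)^4.
P(M) = 0.550^4 = 0.091506
P(M+2) = 4 × 0.550^3 × 0.450^1 = 0.299475
P(M+4) = 6 × 0.550^2 × 0.450^2 = 0.367538
P(M+6) = 4 × 0.550^1 × 0.450^3 = 0.200475
P(M+8) = 0.450^4 = 0.041006
The M+4 peak is largest (0.367538); scaling to 100 gives 24.9 : 81.5 : 100.0 : 54.5 : 11.2.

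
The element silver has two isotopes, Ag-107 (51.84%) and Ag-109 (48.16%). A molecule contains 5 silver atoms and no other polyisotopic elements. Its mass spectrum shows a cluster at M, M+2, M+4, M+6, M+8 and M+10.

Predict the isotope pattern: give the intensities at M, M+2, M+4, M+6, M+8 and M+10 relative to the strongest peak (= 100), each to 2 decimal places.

11.59 : 53.82 : 100.00 : 92.90 : 43.15 : 8.02

The 5 Ag atoms are independent, so intensities follow the terms of (0.5184 + 0.4816)^5.
P(M) = 0.5184^5 = 0.037439
P(M+2) = 5 × 0.5184^4 × 0.4816^1 = 0.173907
P(M+4) = 10 × 0.5184^3 × 0.4816^2 = 0.323123
P(M+6) = 10 × 0.5184^2 × 0.4816^3 = 0.300185
P(M+8) = 5 × 0.5184^1 × 0.4816^4 = 0.139438
P(M+10) = 0.4816^5 = 0.025908
The M+4 peak is largest (0.323123); scaling to 100 gives 11.59 : 53.82 : 100.00 : 92.90 : 43.15 : 8.02.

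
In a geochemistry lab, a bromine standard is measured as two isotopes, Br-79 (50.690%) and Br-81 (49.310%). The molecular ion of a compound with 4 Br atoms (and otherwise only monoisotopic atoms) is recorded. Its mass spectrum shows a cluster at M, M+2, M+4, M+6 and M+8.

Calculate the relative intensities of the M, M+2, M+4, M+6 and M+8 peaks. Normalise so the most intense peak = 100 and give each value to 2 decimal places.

17.61 : 68.53 : 100.00 : 64.85 : 15.77

The 4 Br atoms are independent, so intensities follow the terms of (0.50690 + 0.49310)^4.
P(M) = 0.50690^4 = 0.066022
P(M+2) = 4 × 0.50690^3 × 0.49310^1 = 0.256899
P(M+4) = 6 × 0.50690^2 × 0.49310^2 = 0.374857
P(M+6) = 4 × 0.50690^1 × 0.49310^3 = 0.243101
P(M+8) = 0.49310^4 = 0.059121
The M+4 peak is largest (0.374857); scaling to 100 gives 17.61 : 68.53 : 100.00 : 64.85 : 15.77.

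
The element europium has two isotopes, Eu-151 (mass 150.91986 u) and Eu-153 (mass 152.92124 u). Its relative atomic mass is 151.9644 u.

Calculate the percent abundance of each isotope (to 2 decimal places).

Eu-151: 47.81%, Eu-153: 52.19%

With x = fraction of Eu-151 (so Eu-153 is 1 − x):
150.91986·x + 152.92124·(1 − x) = 151.9644
(150.91986 − 152.92124)·x = 151.9644 − 152.92124
x = -0.95684 / -2.00138 = 0.47809 → 47.81% Eu-151, 52.19% Eu-153.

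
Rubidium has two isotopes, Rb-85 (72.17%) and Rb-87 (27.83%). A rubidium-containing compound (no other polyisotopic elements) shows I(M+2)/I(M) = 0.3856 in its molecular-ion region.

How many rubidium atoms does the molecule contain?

1

With n Rb atoms, P(M+2)/P(M) = C(n,1)·p^(n−1)q / p^n = n·q/p = n · 0.2783/0.7217.
n = 0.3856 × 0.7217/0.2783 = 1.00 ≈ 1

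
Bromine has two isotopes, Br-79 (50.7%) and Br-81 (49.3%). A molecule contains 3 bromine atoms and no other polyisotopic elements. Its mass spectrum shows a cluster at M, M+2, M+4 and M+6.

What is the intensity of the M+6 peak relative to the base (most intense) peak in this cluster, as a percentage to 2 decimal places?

31.52%

(0.507 + 0.493)^3 gives M 0.1303, M+2 0.3802, M+4 0.3697, M+6 0.1198; the largest is M+2.
P(M+2) = C(3,1) × 0.507^2 × 0.493^1 = 3 × 0.257049 × 0.4930 = 0.380175 (base)
P(M+6) = C(3,3) × 0.507^0 × 0.493^3 = 1 × 1.0000 × 0.11982316 = 0.119823
Relative intensity = 0.119823 / 0.380175 × 100 = 31.52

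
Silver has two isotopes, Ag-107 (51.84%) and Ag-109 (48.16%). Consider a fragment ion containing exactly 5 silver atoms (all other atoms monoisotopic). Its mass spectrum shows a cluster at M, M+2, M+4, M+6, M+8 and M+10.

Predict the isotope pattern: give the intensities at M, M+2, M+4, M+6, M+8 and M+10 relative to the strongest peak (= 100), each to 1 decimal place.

11.6 : 53.8 : 100.0 : 92.9 : 43.2 : 8.0

Each Ag atom is independently Ag-107 (p = 0.5184) or Ag-109 (q = 0.4816); the cluster is the binomial expansion (p + q)^5.
P(M) = 0.5184^5 = 0.037439
P(M+2) = 5 × 0.5184^4 × 0.4816^1 = 0.173907
P(M+4) = 10 × 0.5184^3 × 0.4816^2 = 0.323123
P(M+6) = 10 × 0.5184^2 × 0.4816^3 = 0.300185
P(M+8) = 5 × 0.5184^1 × 0.4816^4 = 0.139438
P(M+10) = 0.4816^5 = 0.025908
The M+4 peak is largest (0.323123); scaling to 100 gives 11.6 : 53.8 : 100.0 : 92.9 : 43.2 : 8.0.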